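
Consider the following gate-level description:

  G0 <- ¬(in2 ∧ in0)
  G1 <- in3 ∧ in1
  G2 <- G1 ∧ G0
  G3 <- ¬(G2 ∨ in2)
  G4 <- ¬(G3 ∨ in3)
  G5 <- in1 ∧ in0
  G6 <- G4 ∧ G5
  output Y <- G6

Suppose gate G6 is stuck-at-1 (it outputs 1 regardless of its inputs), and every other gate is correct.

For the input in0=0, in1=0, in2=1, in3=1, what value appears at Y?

Propagate with G6 forced: G0=1, G1=0, G2=0, G3=0, G4=0, G5=0, G6=1 [stuck-at-1].
So Y = 1. (Without the fault it would be 0.)

1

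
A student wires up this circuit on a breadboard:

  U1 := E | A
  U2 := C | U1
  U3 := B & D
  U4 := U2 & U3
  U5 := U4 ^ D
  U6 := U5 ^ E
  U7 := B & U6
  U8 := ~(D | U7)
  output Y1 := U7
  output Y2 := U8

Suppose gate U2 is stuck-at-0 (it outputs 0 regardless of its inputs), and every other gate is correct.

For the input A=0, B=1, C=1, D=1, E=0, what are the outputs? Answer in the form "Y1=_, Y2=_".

Propagate with U2 forced: U1=0, U2=0 [stuck-at-0], U3=1, U4=0, U5=1, U6=1, U7=1, U8=0.
So the outputs are Y1=1, Y2=0. (Without the fault they would be Y1=0, Y2=0.)

Y1=1, Y2=0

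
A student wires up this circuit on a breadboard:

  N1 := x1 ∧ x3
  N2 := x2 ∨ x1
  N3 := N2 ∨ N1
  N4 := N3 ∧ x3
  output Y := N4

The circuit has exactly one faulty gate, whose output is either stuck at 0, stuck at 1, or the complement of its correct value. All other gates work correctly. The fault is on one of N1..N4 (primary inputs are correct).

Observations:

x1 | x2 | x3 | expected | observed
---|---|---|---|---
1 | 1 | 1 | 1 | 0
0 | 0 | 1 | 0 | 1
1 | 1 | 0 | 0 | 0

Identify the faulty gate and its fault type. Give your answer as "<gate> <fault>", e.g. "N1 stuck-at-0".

N3 inverted output

Fault-free values for test 1 (x1=1, x2=1, x3=1): N1=1, N2=1, N3=1, N4=1, giving Y=1. Observed 0.
Test 1: faults giving observed 0 are {N3 stuck-at-0, N3 inverted output, N4 stuck-at-0, N4 inverted output}.
Test 2 (x1=0, x2=0, x3=1): fault-free N1=0, N2=0, N3=0, N4=0 → 0; observed 1. Eliminates N3 stuck-at-0, N4 stuck-at-0.
Test 3 (x1=1, x2=1, x3=0): fault-free N1=0, N2=1, N3=1, N4=0 → 0; observed 0. Eliminates N4 inverted output.
Only N3 inverted output is consistent with every test.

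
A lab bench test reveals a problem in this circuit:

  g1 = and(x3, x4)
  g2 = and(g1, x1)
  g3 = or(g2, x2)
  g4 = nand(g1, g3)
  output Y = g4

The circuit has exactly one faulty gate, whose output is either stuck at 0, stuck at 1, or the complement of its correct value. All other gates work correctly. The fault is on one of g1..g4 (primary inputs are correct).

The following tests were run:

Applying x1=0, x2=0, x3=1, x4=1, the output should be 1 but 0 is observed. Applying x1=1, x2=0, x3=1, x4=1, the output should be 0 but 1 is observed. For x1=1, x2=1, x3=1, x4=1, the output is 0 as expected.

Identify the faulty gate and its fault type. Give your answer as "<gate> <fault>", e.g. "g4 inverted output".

Fault-free values for test 1 (x1=0, x2=0, x3=1, x4=1): g1=1, g2=0, g3=0, g4=1, giving Y=1. Observed 0.
Test 1: faults giving observed 0 are {g2 stuck-at-1, g2 inverted output, g3 stuck-at-1, g3 inverted output, g4 stuck-at-0, g4 inverted output}.
Test 2 (x1=1, x2=0, x3=1, x4=1): fault-free g1=1, g2=1, g3=1, g4=0 → 0; observed 1. Eliminates g2 stuck-at-1, g3 stuck-at-1, g4 stuck-at-0.
Test 3 (x1=1, x2=1, x3=1, x4=1): fault-free g1=1, g2=1, g3=1, g4=0 → 0; observed 0. Eliminates g3 inverted output, g4 inverted output.
Only g2 inverted output is consistent with every test.

g2 inverted output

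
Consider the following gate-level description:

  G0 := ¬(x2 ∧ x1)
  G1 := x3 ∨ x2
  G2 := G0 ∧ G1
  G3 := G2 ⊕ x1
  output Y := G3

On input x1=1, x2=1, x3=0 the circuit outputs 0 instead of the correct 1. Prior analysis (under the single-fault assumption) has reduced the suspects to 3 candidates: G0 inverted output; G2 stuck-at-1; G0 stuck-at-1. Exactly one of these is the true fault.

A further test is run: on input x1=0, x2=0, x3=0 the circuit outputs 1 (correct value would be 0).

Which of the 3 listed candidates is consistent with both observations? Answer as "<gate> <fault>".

Evaluate each candidate on input x1=0, x2=0, x3=0:
  G0 inverted output: G0=0 [inverted output], G1=0, G2=0, G3=0 → 0 — eliminated
  G2 stuck-at-1: G0=1, G1=0, G2=1 [stuck-at-1], G3=1 → 1 — matches
  G0 stuck-at-1: G0=1 [stuck-at-1], G1=0, G2=0, G3=0 → 0 — eliminated
Only G2 stuck-at-1 reproduces the observed 1.

G2 stuck-at-1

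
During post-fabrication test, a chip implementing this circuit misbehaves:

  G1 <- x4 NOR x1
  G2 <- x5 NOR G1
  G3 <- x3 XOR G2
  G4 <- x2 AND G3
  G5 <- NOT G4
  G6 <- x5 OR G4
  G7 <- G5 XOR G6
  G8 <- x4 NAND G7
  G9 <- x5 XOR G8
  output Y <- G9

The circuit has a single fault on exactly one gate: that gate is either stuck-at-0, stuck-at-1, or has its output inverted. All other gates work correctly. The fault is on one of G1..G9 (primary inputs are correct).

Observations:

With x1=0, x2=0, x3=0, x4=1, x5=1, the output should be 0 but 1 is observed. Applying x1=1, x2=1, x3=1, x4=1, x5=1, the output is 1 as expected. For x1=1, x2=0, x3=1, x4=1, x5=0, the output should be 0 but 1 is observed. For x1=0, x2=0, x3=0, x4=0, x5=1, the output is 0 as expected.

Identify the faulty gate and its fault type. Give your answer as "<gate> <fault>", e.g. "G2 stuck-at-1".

G5 stuck-at-0

Fault-free values for test 1 (x1=0, x2=0, x3=0, x4=1, x5=1): G1=0, G2=0, G3=0, G4=0, G5=1, G6=1, G7=0, G8=1, G9=0, giving Y=0. Observed 1.
Test 1: faults giving observed 1 are {G4 stuck-at-1, G4 inverted output, G5 stuck-at-0, G5 inverted output, G6 stuck-at-0, G6 inverted output, G7 stuck-at-1, G7 inverted output, G8 stuck-at-0, G8 inverted output, G9 stuck-at-1, G9 inverted output}.
Test 2 (x1=1, x2=1, x3=1, x4=1, x5=1): fault-free G1=0, G2=0, G3=1, G4=1, G5=0, G6=1, G7=1, G8=0, G9=1 → 1; observed 1. Eliminates G4 inverted output, G5 inverted output, G6 stuck-at-0, G6 inverted output, G7 inverted output, G8 inverted output, G9 inverted output.
Test 3 (x1=1, x2=0, x3=1, x4=1, x5=0): fault-free G1=0, G2=1, G3=0, G4=0, G5=1, G6=0, G7=1, G8=0, G9=0 → 0; observed 1. Eliminates G4 stuck-at-1, G7 stuck-at-1, G8 stuck-at-0.
Test 4 (x1=0, x2=0, x3=0, x4=0, x5=1): fault-free G1=1, G2=0, G3=0, G4=0, G5=1, G6=1, G7=0, G8=1, G9=0 → 0; observed 0. Eliminates G9 stuck-at-1.
Only G5 stuck-at-0 is consistent with every test.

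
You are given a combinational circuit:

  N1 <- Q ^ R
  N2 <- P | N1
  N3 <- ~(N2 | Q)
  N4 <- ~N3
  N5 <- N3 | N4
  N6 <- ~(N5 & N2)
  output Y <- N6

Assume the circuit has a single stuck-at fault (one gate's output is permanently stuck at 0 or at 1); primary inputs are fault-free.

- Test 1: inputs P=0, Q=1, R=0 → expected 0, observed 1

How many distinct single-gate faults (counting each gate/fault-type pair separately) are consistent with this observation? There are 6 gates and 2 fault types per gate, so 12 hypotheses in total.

Fault-free: N1=1, N2=1, N3=0, N4=1, N5=1, N6=0 → 0. Observed 1.
  N1 stuck-at-0: output 1 ✓
  N1 stuck-at-1: output 0 ✗
  N2 stuck-at-0: output 1 ✓
  N2 stuck-at-1: output 0 ✗
  N3 stuck-at-0: output 0 ✗
  N3 stuck-at-1: output 0 ✗
  N4 stuck-at-0: output 1 ✓
  N4 stuck-at-1: output 0 ✗
  N5 stuck-at-0: output 1 ✓
  N5 stuck-at-1: output 0 ✗
  N6 stuck-at-0: output 0 ✗
  N6 stuck-at-1: output 1 ✓
Consistent faults: {N1 stuck-at-0, N2 stuck-at-0, N4 stuck-at-0, N5 stuck-at-0, N6 stuck-at-1} — 5 in all.

5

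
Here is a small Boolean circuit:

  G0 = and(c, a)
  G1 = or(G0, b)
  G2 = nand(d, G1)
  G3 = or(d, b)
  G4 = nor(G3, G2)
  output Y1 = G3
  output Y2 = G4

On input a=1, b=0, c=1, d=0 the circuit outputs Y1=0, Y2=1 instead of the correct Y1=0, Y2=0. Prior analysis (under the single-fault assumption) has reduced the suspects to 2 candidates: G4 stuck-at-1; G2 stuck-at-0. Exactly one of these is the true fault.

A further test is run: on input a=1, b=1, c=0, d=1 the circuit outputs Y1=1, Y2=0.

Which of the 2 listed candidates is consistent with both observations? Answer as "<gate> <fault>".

G2 stuck-at-0

Evaluate each candidate on input a=1, b=1, c=0, d=1:
  G4 stuck-at-1: G0=0, G1=1, G2=0, G3=1, G4=1 [stuck-at-1] → Y1=1, Y2=1 — eliminated
  G2 stuck-at-0: G0=0, G1=1, G2=0 [stuck-at-0], G3=1, G4=0 → Y1=1, Y2=0 — matches
Only G2 stuck-at-0 reproduces the observed Y1=1, Y2=0.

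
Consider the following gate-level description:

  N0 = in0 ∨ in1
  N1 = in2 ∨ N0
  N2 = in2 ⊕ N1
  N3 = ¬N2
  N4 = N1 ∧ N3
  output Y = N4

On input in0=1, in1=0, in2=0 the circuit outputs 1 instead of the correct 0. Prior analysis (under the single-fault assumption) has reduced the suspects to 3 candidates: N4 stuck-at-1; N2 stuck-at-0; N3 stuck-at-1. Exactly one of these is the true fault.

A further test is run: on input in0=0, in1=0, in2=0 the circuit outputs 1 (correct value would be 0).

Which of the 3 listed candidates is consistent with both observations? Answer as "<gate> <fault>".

N4 stuck-at-1

Evaluate each candidate on input in0=0, in1=0, in2=0:
  N4 stuck-at-1: N0=0, N1=0, N2=0, N3=1, N4=1 [stuck-at-1] → 1 — matches
  N2 stuck-at-0: N0=0, N1=0, N2=0 [stuck-at-0], N3=1, N4=0 → 0 — eliminated
  N3 stuck-at-1: N0=0, N1=0, N2=0, N3=1 [stuck-at-1], N4=0 → 0 — eliminated
Only N4 stuck-at-1 reproduces the observed 1.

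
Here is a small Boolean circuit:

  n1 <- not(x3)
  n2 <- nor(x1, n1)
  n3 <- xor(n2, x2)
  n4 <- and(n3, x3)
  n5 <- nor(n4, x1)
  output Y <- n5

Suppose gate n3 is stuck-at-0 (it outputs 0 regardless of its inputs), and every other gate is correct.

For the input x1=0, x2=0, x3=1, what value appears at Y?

1

Propagate with n3 forced: n1=0, n2=1, n3=0 [stuck-at-0], n4=0, n5=1.
So Y = 1. (Without the fault it would be 0.)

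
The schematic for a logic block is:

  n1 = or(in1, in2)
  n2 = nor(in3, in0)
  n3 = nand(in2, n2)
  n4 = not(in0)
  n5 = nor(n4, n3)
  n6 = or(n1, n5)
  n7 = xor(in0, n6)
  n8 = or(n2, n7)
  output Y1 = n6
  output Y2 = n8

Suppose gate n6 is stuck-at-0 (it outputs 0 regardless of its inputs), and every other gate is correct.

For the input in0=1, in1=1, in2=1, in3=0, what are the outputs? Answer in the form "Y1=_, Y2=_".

Propagate with n6 forced: n1=1, n2=0, n3=1, n4=0, n5=0, n6=0 [stuck-at-0], n7=1, n8=1.
So the outputs are Y1=0, Y2=1. (Without the fault they would be Y1=1, Y2=0.)

Y1=0, Y2=1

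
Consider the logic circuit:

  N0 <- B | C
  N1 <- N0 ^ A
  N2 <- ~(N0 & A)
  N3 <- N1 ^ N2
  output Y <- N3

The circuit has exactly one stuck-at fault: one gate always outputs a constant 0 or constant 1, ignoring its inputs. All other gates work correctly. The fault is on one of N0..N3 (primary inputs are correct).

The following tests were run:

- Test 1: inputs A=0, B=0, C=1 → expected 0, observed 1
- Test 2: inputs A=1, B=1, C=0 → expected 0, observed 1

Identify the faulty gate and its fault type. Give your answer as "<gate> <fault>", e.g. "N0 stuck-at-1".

Fault-free values for test 1 (A=0, B=0, C=1): N0=1, N1=1, N2=1, N3=0, giving Y=0. Observed 1.
Test 1: faults giving observed 1 are {N0 stuck-at-0, N1 stuck-at-0, N2 stuck-at-0, N3 stuck-at-1}.
Test 2 (A=1, B=1, C=0): fault-free N0=1, N1=0, N2=0, N3=0 → 0; observed 1. Eliminates N0 stuck-at-0, N1 stuck-at-0, N2 stuck-at-0.
Only N3 stuck-at-1 is consistent with every test.

N3 stuck-at-1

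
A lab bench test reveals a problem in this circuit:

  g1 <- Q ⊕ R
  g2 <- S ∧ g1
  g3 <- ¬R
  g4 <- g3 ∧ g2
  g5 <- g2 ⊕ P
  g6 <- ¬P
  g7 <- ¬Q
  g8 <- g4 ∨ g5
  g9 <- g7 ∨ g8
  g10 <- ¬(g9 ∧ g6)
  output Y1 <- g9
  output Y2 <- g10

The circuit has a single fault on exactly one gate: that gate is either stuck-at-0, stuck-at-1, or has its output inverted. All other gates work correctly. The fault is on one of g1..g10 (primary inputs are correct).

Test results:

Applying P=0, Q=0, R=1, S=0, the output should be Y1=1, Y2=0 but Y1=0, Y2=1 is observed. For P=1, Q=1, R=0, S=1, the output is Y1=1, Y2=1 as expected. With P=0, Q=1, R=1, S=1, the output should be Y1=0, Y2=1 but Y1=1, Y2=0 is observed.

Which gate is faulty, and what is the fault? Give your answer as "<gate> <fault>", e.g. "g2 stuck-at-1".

Fault-free values for test 1 (P=0, Q=0, R=1, S=0): g1=1, g2=0, g3=0, g4=0, g5=0, g6=1, g7=1, g8=0, g9=1, g10=0, giving Y1=1, Y2=0. Observed Y1=0, Y2=1.
Test 1: faults giving observed Y1=0, Y2=1 are {g7 stuck-at-0, g7 inverted output, g9 stuck-at-0, g9 inverted output}.
Test 2 (P=1, Q=1, R=0, S=1): fault-free g1=1, g2=1, g3=1, g4=1, g5=0, g6=0, g7=0, g8=1, g9=1, g10=1 → Y1=1, Y2=1; observed Y1=1, Y2=1. Eliminates g9 stuck-at-0, g9 inverted output.
Test 3 (P=0, Q=1, R=1, S=1): fault-free g1=0, g2=0, g3=0, g4=0, g5=0, g6=1, g7=0, g8=0, g9=0, g10=1 → Y1=0, Y2=1; observed Y1=1, Y2=0. Eliminates g7 stuck-at-0.
Only g7 inverted output is consistent with every test.

g7 inverted output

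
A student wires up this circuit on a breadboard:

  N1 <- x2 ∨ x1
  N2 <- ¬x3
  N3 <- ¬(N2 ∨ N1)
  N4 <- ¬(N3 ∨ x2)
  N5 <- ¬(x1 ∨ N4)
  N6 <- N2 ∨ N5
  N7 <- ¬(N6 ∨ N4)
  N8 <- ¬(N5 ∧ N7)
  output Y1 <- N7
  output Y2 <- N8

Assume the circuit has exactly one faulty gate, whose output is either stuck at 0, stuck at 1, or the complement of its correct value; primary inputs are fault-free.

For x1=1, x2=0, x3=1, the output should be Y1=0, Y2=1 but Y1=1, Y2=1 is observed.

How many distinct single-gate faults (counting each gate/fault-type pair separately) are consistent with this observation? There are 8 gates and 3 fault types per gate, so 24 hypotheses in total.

Fault-free: N1=1, N2=0, N3=0, N4=1, N5=0, N6=0, N7=0, N8=1 → Y1=0, Y2=1. Observed Y1=1, Y2=1.
  N1: stuck-at-0, inverted output ✓; others ✗
  N2: none of the 3 fault types match ✗
  N3: stuck-at-1, inverted output ✓; others ✗
  N4: stuck-at-0, inverted output ✓; others ✗
  N5: none of the 3 fault types match ✗
  N6: none of the 3 fault types match ✗
  N7: stuck-at-1, inverted output ✓; others ✗
  N8: none of the 3 fault types match ✗
Consistent faults: {N1 stuck-at-0, N1 inverted output, N3 stuck-at-1, N3 inverted output, N4 stuck-at-0, N4 inverted output, N7 stuck-at-1, N7 inverted output} — 8 in all.

8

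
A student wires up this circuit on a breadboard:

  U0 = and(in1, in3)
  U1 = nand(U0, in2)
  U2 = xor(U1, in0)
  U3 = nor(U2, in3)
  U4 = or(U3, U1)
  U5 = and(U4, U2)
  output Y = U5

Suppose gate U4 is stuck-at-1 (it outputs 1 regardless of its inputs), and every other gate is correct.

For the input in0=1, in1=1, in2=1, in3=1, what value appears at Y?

1

Propagate with U4 forced: U0=1, U1=0, U2=1, U3=0, U4=1 [stuck-at-1], U5=1.
So Y = 1. (Without the fault it would be 0.)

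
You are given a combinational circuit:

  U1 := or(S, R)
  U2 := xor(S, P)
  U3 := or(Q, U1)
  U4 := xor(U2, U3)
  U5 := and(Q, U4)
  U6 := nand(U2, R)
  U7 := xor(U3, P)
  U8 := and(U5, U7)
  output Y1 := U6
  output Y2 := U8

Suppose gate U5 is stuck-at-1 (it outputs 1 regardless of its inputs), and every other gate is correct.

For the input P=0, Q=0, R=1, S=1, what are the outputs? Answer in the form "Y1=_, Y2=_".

Propagate with U5 forced: U1=1, U2=1, U3=1, U4=0, U5=1 [stuck-at-1], U6=0, U7=1, U8=1.
So the outputs are Y1=0, Y2=1. (Without the fault they would be Y1=0, Y2=0.)

Y1=0, Y2=1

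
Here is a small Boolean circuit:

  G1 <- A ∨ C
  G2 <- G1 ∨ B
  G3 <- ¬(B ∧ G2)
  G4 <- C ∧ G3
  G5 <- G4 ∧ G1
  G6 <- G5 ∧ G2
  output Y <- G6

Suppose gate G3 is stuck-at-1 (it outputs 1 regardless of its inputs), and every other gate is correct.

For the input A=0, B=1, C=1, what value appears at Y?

Propagate with G3 forced: G1=1, G2=1, G3=1 [stuck-at-1], G4=1, G5=1, G6=1.
So Y = 1. (Without the fault it would be 0.)

1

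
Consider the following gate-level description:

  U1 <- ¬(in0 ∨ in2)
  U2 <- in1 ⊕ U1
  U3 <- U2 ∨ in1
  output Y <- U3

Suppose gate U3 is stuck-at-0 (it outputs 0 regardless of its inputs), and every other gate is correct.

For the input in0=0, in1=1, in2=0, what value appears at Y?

0

Propagate with U3 forced: U1=1, U2=0, U3=0 [stuck-at-0].
So Y = 0. (Without the fault it would be 1.)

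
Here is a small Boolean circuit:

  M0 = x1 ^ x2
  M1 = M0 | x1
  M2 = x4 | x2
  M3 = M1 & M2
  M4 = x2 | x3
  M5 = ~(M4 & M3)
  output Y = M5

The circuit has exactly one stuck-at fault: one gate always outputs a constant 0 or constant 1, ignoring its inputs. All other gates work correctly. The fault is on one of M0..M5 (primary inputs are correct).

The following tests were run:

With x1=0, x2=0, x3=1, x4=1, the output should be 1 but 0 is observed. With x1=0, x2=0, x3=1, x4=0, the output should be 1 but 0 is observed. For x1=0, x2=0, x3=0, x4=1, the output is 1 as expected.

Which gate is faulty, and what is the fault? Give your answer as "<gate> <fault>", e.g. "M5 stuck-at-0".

M3 stuck-at-1

Fault-free values for test 1 (x1=0, x2=0, x3=1, x4=1): M0=0, M1=0, M2=1, M3=0, M4=1, M5=1, giving Y=1. Observed 0.
Test 1: faults giving observed 0 are {M0 stuck-at-1, M1 stuck-at-1, M3 stuck-at-1, M5 stuck-at-0}.
Test 2 (x1=0, x2=0, x3=1, x4=0): fault-free M0=0, M1=0, M2=0, M3=0, M4=1, M5=1 → 1; observed 0. Eliminates M0 stuck-at-1, M1 stuck-at-1.
Test 3 (x1=0, x2=0, x3=0, x4=1): fault-free M0=0, M1=0, M2=1, M3=0, M4=0, M5=1 → 1; observed 1. Eliminates M5 stuck-at-0.
Only M3 stuck-at-1 is consistent with every test.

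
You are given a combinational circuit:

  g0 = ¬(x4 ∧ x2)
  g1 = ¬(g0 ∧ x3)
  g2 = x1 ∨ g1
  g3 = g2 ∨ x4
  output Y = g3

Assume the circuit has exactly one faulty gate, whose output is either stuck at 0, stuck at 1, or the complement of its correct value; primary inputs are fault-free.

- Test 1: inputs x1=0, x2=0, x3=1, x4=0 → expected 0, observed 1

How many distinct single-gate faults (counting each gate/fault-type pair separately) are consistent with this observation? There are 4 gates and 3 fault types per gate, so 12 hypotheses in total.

8

Fault-free: g0=1, g1=0, g2=0, g3=0 → 0. Observed 1.
  g0 stuck-at-0: output 1 ✓
  g0 stuck-at-1: output 0 ✗
  g0 inverted output: output 1 ✓
  g1 stuck-at-0: output 0 ✗
  g1 stuck-at-1: output 1 ✓
  g1 inverted output: output 1 ✓
  g2 stuck-at-0: output 0 ✗
  g2 stuck-at-1: output 1 ✓
  g2 inverted output: output 1 ✓
  g3 stuck-at-0: output 0 ✗
  g3 stuck-at-1: output 1 ✓
  g3 inverted output: output 1 ✓
Consistent faults: {g0 stuck-at-0, g0 inverted output, g1 stuck-at-1, g1 inverted output, g2 stuck-at-1, g2 inverted output, g3 stuck-at-1, g3 inverted output} — 8 in all.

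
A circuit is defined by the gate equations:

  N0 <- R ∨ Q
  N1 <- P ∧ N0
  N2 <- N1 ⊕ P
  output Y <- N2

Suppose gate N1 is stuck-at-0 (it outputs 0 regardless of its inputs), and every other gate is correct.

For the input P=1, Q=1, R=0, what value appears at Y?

1

Propagate with N1 forced: N0=1, N1=0 [stuck-at-0], N2=1.
So Y = 1. (Without the fault it would be 0.)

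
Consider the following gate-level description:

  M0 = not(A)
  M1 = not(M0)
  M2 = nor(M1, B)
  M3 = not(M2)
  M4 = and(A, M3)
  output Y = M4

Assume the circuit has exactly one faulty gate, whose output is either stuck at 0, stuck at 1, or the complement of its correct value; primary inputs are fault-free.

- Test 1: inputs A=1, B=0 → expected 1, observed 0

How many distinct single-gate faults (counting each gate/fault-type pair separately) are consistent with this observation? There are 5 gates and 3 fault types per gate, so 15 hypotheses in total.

10

Fault-free: M0=0, M1=1, M2=0, M3=1, M4=1 → 1. Observed 0.
  M0: stuck-at-1, inverted output ✓; others ✗
  M1: stuck-at-0, inverted output ✓; others ✗
  M2: stuck-at-1, inverted output ✓; others ✗
  M3: stuck-at-0, inverted output ✓; others ✗
  M4: stuck-at-0, inverted output ✓; others ✗
Consistent faults: {M0 stuck-at-1, M0 inverted output, M1 stuck-at-0, M1 inverted output, M2 stuck-at-1, M2 inverted output, M3 stuck-at-0, M3 inverted output, M4 stuck-at-0, M4 inverted output} — 10 in all.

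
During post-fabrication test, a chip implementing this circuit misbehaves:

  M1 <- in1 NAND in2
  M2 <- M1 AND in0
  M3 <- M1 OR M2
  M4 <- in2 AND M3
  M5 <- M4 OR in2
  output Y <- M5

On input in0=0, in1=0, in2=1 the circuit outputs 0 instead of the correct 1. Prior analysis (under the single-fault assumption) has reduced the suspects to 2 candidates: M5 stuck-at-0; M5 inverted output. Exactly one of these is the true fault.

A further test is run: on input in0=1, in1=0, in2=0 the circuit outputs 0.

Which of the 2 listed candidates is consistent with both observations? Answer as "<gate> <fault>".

Evaluate each candidate on input in0=1, in1=0, in2=0:
  M5 stuck-at-0: M1=1, M2=1, M3=1, M4=0, M5=0 [stuck-at-0] → 0 — matches
  M5 inverted output: M1=1, M2=1, M3=1, M4=0, M5=1 [inverted output] → 1 — eliminated
Only M5 stuck-at-0 reproduces the observed 0.

M5 stuck-at-0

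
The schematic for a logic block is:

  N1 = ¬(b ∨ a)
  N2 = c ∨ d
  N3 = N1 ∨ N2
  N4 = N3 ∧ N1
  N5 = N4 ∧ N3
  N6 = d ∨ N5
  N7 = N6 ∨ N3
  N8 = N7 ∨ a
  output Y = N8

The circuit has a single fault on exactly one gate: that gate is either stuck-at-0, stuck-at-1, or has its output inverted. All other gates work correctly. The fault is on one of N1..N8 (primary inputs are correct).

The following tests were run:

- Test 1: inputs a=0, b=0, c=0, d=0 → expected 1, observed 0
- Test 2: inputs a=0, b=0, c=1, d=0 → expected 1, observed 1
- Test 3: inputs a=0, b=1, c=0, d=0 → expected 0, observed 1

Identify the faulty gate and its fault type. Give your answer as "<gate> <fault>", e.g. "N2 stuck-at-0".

N1 inverted output

Fault-free values for test 1 (a=0, b=0, c=0, d=0): N1=1, N2=0, N3=1, N4=1, N5=1, N6=1, N7=1, N8=1, giving Y=1. Observed 0.
Test 1: faults giving observed 0 are {N1 stuck-at-0, N1 inverted output, N3 stuck-at-0, N3 inverted output, N7 stuck-at-0, N7 inverted output, N8 stuck-at-0, N8 inverted output}.
Test 2 (a=0, b=0, c=1, d=0): fault-free N1=1, N2=1, N3=1, N4=1, N5=1, N6=1, N7=1, N8=1 → 1; observed 1. Eliminates N3 stuck-at-0, N3 inverted output, N7 stuck-at-0, N7 inverted output, N8 stuck-at-0, N8 inverted output.
Test 3 (a=0, b=1, c=0, d=0): fault-free N1=0, N2=0, N3=0, N4=0, N5=0, N6=0, N7=0, N8=0 → 0; observed 1. Eliminates N1 stuck-at-0.
Only N1 inverted output is consistent with every test.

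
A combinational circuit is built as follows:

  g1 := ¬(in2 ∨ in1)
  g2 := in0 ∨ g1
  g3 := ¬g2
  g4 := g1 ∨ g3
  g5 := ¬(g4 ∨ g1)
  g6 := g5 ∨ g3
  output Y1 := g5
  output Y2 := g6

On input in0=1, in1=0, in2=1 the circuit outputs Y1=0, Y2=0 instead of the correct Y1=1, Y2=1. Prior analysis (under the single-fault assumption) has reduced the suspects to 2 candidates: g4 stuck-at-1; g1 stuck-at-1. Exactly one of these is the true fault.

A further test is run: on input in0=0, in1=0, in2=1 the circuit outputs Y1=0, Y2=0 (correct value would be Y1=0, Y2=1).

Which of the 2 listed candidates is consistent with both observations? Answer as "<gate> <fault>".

g1 stuck-at-1

Evaluate each candidate on input in0=0, in1=0, in2=1:
  g4 stuck-at-1: g1=0, g2=0, g3=1, g4=1 [stuck-at-1], g5=0, g6=1 → Y1=0, Y2=1 — eliminated
  g1 stuck-at-1: g1=1 [stuck-at-1], g2=1, g3=0, g4=1, g5=0, g6=0 → Y1=0, Y2=0 — matches
Only g1 stuck-at-1 reproduces the observed Y1=0, Y2=0.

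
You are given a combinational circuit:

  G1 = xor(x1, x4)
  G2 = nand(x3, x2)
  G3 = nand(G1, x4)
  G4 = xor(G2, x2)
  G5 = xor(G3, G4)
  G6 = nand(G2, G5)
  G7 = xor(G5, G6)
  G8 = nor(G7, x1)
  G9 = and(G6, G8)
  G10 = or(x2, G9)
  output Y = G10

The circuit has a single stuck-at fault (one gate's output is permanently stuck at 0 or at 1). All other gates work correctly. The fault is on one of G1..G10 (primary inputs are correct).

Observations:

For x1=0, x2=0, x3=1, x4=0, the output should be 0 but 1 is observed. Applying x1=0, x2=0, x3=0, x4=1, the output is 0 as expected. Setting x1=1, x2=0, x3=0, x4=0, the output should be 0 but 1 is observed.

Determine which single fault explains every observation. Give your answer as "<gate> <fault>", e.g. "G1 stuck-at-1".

G8 stuck-at-1

Fault-free values for test 1 (x1=0, x2=0, x3=1, x4=0): G1=0, G2=1, G3=1, G4=1, G5=0, G6=1, G7=1, G8=0, G9=0, G10=0, giving Y=0. Observed 1.
Test 1: faults giving observed 1 are {G2 stuck-at-0, G7 stuck-at-0, G8 stuck-at-1, G9 stuck-at-1, G10 stuck-at-1}.
Test 2 (x1=0, x2=0, x3=0, x4=1): fault-free G1=1, G2=1, G3=0, G4=1, G5=1, G6=0, G7=1, G8=0, G9=0, G10=0 → 0; observed 0. Eliminates G9 stuck-at-1, G10 stuck-at-1.
Test 3 (x1=1, x2=0, x3=0, x4=0): fault-free G1=1, G2=1, G3=1, G4=1, G5=0, G6=1, G7=1, G8=0, G9=0, G10=0 → 0; observed 1. Eliminates G2 stuck-at-0, G7 stuck-at-0.
Only G8 stuck-at-1 is consistent with every test.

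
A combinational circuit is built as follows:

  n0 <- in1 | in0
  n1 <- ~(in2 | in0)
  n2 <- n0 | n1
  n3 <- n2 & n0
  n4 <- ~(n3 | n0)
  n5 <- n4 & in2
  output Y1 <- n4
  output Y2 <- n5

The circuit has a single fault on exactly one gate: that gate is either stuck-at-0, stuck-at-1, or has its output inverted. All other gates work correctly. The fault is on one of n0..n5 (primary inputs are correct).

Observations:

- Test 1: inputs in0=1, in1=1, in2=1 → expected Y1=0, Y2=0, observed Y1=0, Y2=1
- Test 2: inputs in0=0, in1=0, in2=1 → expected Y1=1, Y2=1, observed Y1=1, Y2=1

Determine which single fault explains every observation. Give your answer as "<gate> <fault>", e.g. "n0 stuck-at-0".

Fault-free values for test 1 (in0=1, in1=1, in2=1): n0=1, n1=0, n2=1, n3=1, n4=0, n5=0, giving Y1=0, Y2=0. Observed Y1=0, Y2=1.
Test 1: faults giving observed Y1=0, Y2=1 are {n5 stuck-at-1, n5 inverted output}.
Test 2 (in0=0, in1=0, in2=1): fault-free n0=0, n1=0, n2=0, n3=0, n4=1, n5=1 → Y1=1, Y2=1; observed Y1=1, Y2=1. Eliminates n5 inverted output.
Only n5 stuck-at-1 is consistent with every test.

n5 stuck-at-1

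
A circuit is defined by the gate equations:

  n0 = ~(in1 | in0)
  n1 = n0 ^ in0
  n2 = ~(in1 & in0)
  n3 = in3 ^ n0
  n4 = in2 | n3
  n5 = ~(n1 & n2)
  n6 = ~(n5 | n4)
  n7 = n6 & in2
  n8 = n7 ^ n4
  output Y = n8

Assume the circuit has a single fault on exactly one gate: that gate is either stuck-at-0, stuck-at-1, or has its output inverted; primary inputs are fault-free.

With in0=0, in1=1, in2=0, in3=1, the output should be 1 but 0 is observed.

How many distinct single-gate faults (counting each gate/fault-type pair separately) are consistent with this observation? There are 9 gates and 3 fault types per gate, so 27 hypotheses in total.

10

Fault-free: n0=0, n1=0, n2=1, n3=1, n4=1, n5=1, n6=0, n7=0, n8=1 → 1. Observed 0.
  n0: stuck-at-1, inverted output ✓; others ✗
  n1: none of the 3 fault types match ✗
  n2: none of the 3 fault types match ✗
  n3: stuck-at-0, inverted output ✓; others ✗
  n4: stuck-at-0, inverted output ✓; others ✗
  n5: none of the 3 fault types match ✗
  n6: none of the 3 fault types match ✗
  n7: stuck-at-1, inverted output ✓; others ✗
  n8: stuck-at-0, inverted output ✓; others ✗
Consistent faults: {n0 stuck-at-1, n0 inverted output, n3 stuck-at-0, n3 inverted output, n4 stuck-at-0, n4 inverted output, n7 stuck-at-1, n7 inverted output, n8 stuck-at-0, n8 inverted output} — 10 in all.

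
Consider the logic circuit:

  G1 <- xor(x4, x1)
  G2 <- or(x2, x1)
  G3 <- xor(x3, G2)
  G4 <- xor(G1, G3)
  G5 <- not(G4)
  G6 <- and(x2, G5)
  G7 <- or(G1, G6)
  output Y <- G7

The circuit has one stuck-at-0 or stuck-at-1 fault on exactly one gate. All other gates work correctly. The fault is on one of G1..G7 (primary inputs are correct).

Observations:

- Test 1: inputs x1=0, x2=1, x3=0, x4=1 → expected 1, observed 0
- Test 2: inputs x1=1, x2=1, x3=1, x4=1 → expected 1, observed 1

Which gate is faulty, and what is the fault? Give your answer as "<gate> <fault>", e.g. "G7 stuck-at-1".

G1 stuck-at-0

Fault-free values for test 1 (x1=0, x2=1, x3=0, x4=1): G1=1, G2=1, G3=1, G4=0, G5=1, G6=1, G7=1, giving Y=1. Observed 0.
Test 1: faults giving observed 0 are {G1 stuck-at-0, G7 stuck-at-0}.
Test 2 (x1=1, x2=1, x3=1, x4=1): fault-free G1=0, G2=1, G3=0, G4=0, G5=1, G6=1, G7=1 → 1; observed 1. Eliminates G7 stuck-at-0.
Only G1 stuck-at-0 is consistent with every test.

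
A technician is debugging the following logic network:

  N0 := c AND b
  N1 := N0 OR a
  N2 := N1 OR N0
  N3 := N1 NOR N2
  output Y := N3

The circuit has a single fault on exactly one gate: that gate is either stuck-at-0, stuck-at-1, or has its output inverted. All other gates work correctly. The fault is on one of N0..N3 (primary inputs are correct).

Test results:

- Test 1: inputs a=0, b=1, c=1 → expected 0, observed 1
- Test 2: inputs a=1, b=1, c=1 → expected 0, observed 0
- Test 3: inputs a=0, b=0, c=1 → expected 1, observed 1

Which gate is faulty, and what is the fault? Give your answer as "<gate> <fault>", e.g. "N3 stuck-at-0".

Fault-free values for test 1 (a=0, b=1, c=1): N0=1, N1=1, N2=1, N3=0, giving Y=0. Observed 1.
Test 1: faults giving observed 1 are {N0 stuck-at-0, N0 inverted output, N3 stuck-at-1, N3 inverted output}.
Test 2 (a=1, b=1, c=1): fault-free N0=1, N1=1, N2=1, N3=0 → 0; observed 0. Eliminates N3 stuck-at-1, N3 inverted output.
Test 3 (a=0, b=0, c=1): fault-free N0=0, N1=0, N2=0, N3=1 → 1; observed 1. Eliminates N0 inverted output.
Only N0 stuck-at-0 is consistent with every test.

N0 stuck-at-0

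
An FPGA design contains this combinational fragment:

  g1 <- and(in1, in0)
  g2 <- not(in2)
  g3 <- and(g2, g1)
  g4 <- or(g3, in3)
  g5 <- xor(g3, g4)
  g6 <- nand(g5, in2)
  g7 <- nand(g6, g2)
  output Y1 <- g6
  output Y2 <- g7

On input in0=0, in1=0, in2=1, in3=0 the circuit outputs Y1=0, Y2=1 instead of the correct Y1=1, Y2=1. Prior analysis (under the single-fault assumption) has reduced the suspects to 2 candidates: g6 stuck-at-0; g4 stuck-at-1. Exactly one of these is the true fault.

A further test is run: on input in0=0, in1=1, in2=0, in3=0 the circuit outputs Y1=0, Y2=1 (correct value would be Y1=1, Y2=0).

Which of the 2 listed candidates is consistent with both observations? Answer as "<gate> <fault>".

g6 stuck-at-0

Evaluate each candidate on input in0=0, in1=1, in2=0, in3=0:
  g6 stuck-at-0: g1=0, g2=1, g3=0, g4=0, g5=0, g6=0 [stuck-at-0], g7=1 → Y1=0, Y2=1 — matches
  g4 stuck-at-1: g1=0, g2=1, g3=0, g4=1 [stuck-at-1], g5=1, g6=1, g7=0 → Y1=1, Y2=0 — eliminated
Only g6 stuck-at-0 reproduces the observed Y1=0, Y2=1.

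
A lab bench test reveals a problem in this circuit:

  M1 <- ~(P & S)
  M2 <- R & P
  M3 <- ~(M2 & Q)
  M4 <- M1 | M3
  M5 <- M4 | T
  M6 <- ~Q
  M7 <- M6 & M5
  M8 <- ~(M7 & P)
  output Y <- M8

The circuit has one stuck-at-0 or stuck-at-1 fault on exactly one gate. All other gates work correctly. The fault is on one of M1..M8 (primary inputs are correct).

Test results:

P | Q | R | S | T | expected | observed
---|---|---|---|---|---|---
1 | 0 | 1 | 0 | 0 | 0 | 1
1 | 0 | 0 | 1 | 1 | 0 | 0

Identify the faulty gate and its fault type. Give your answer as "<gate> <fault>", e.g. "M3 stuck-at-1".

M4 stuck-at-0

Fault-free values for test 1 (P=1, Q=0, R=1, S=0, T=0): M1=1, M2=1, M3=1, M4=1, M5=1, M6=1, M7=1, M8=0, giving Y=0. Observed 1.
Test 1: faults giving observed 1 are {M4 stuck-at-0, M5 stuck-at-0, M6 stuck-at-0, M7 stuck-at-0, M8 stuck-at-1}.
Test 2 (P=1, Q=0, R=0, S=1, T=1): fault-free M1=0, M2=0, M3=1, M4=1, M5=1, M6=1, M7=1, M8=0 → 0; observed 0. Eliminates M5 stuck-at-0, M6 stuck-at-0, M7 stuck-at-0, M8 stuck-at-1.
Only M4 stuck-at-0 is consistent with every test.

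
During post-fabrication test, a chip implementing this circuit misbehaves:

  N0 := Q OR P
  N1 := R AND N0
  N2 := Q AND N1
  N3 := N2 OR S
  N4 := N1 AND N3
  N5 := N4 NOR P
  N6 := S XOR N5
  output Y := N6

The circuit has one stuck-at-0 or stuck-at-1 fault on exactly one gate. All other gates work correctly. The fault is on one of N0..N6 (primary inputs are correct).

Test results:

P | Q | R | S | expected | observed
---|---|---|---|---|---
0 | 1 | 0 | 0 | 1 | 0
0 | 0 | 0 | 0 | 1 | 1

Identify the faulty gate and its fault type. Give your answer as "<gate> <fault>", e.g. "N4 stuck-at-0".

N1 stuck-at-1

Fault-free values for test 1 (P=0, Q=1, R=0, S=0): N0=1, N1=0, N2=0, N3=0, N4=0, N5=1, N6=1, giving Y=1. Observed 0.
Test 1: faults giving observed 0 are {N1 stuck-at-1, N4 stuck-at-1, N5 stuck-at-0, N6 stuck-at-0}.
Test 2 (P=0, Q=0, R=0, S=0): fault-free N0=0, N1=0, N2=0, N3=0, N4=0, N5=1, N6=1 → 1; observed 1. Eliminates N4 stuck-at-1, N5 stuck-at-0, N6 stuck-at-0.
Only N1 stuck-at-1 is consistent with every test.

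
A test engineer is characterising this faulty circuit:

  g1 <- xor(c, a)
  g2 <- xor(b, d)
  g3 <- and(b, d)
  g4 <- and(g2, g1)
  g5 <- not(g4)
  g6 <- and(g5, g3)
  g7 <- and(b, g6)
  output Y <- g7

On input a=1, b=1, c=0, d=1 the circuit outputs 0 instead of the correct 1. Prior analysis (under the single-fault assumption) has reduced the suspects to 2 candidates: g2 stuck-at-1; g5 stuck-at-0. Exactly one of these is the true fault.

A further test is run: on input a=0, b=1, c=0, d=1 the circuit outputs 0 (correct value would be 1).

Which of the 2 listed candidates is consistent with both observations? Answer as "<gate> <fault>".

Evaluate each candidate on input a=0, b=1, c=0, d=1:
  g2 stuck-at-1: g1=0, g2=1 [stuck-at-1], g3=1, g4=0, g5=1, g6=1, g7=1 → 1 — eliminated
  g5 stuck-at-0: g1=0, g2=0, g3=1, g4=0, g5=0 [stuck-at-0], g6=0, g7=0 → 0 — matches
Only g5 stuck-at-0 reproduces the observed 0.

g5 stuck-at-0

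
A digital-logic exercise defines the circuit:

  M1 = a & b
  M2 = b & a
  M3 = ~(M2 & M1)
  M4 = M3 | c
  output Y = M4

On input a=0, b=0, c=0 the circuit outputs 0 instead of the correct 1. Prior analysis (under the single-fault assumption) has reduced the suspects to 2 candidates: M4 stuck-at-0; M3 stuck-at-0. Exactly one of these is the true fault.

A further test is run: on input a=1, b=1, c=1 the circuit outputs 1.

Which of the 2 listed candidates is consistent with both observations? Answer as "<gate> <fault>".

Evaluate each candidate on input a=1, b=1, c=1:
  M4 stuck-at-0: M1=1, M2=1, M3=0, M4=0 [stuck-at-0] → 0 — eliminated
  M3 stuck-at-0: M1=1, M2=1, M3=0 [stuck-at-0], M4=1 → 1 — matches
Only M3 stuck-at-0 reproduces the observed 1.

M3 stuck-at-0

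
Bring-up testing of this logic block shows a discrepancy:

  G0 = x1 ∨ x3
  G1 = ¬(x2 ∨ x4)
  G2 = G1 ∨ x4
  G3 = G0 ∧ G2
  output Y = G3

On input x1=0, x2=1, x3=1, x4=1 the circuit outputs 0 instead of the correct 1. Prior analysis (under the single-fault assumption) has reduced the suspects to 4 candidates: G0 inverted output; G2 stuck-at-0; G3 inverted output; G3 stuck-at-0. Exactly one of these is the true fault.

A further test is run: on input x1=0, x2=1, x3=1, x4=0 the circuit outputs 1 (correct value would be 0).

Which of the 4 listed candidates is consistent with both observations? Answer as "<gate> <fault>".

G3 inverted output

Evaluate each candidate on input x1=0, x2=1, x3=1, x4=0:
  G0 inverted output: G0=0 [inverted output], G1=0, G2=0, G3=0 → 0 — eliminated
  G2 stuck-at-0: G0=1, G1=0, G2=0 [stuck-at-0], G3=0 → 0 — eliminated
  G3 inverted output: G0=1, G1=0, G2=0, G3=1 [inverted output] → 1 — matches
  G3 stuck-at-0: G0=1, G1=0, G2=0, G3=0 [stuck-at-0] → 0 — eliminated
Only G3 inverted output reproduces the observed 1.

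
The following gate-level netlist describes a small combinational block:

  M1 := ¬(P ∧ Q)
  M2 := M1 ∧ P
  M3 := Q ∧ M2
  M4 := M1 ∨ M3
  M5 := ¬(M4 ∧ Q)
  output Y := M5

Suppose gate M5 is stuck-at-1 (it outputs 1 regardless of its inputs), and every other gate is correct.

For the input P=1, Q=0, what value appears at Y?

Propagate with M5 forced: M1=1, M2=1, M3=0, M4=1, M5=1 [stuck-at-1].
So Y = 1. (Same as the fault-free value — the fault is masked on this input.)

1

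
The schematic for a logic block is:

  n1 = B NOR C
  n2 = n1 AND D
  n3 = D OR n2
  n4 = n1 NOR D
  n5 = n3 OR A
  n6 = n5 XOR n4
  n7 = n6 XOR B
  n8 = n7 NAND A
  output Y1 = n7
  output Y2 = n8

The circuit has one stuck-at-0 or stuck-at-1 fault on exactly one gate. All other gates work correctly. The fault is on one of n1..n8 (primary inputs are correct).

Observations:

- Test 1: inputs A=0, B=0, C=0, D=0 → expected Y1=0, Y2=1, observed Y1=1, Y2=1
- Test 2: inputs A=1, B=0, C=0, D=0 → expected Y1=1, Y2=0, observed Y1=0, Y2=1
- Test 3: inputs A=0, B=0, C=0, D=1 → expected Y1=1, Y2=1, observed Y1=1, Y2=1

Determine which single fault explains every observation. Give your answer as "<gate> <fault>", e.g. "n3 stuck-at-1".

Fault-free values for test 1 (A=0, B=0, C=0, D=0): n1=1, n2=0, n3=0, n4=0, n5=0, n6=0, n7=0, n8=1, giving Y1=0, Y2=1. Observed Y1=1, Y2=1.
Test 1: faults giving observed Y1=1, Y2=1 are {n1 stuck-at-0, n2 stuck-at-1, n3 stuck-at-1, n4 stuck-at-1, n5 stuck-at-1, n6 stuck-at-1, n7 stuck-at-1}.
Test 2 (A=1, B=0, C=0, D=0): fault-free n1=1, n2=0, n3=0, n4=0, n5=1, n6=1, n7=1, n8=0 → Y1=1, Y2=0; observed Y1=0, Y2=1. Eliminates n2 stuck-at-1, n3 stuck-at-1, n5 stuck-at-1, n6 stuck-at-1, n7 stuck-at-1.
Test 3 (A=0, B=0, C=0, D=1): fault-free n1=1, n2=1, n3=1, n4=0, n5=1, n6=1, n7=1, n8=1 → Y1=1, Y2=1; observed Y1=1, Y2=1. Eliminates n4 stuck-at-1.
Only n1 stuck-at-0 is consistent with every test.

n1 stuck-at-0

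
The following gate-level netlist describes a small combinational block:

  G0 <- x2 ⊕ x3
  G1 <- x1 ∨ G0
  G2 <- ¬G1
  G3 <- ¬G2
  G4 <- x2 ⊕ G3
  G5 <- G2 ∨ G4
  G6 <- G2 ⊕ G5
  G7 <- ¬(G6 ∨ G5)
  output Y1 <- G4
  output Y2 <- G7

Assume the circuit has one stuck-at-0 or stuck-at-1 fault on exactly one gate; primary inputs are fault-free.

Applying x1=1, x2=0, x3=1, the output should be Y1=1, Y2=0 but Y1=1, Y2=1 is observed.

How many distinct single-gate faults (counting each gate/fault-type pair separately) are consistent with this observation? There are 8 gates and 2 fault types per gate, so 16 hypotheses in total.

2

Fault-free: G0=1, G1=1, G2=0, G3=1, G4=1, G5=1, G6=1, G7=0 → Y1=1, Y2=0. Observed Y1=1, Y2=1.
  G0: none of the 2 fault types match ✗
  G1: none of the 2 fault types match ✗
  G2: none of the 2 fault types match ✗
  G3: none of the 2 fault types match ✗
  G4: none of the 2 fault types match ✗
  G5: stuck-at-0 ✓; others ✗
  G6: none of the 2 fault types match ✗
  G7: stuck-at-1 ✓; others ✗
Consistent faults: {G5 stuck-at-0, G7 stuck-at-1} — 2 in all.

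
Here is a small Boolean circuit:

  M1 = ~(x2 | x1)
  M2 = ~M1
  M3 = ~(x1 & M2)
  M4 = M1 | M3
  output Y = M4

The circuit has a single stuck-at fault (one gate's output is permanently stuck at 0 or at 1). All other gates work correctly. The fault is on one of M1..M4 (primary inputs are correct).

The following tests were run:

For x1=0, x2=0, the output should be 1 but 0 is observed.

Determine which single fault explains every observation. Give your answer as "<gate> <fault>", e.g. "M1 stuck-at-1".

M4 stuck-at-0

Fault-free values for test 1 (x1=0, x2=0): M1=1, M2=0, M3=1, M4=1, giving Y=1. Observed 0.
Test 1: faults giving observed 0 are {M4 stuck-at-0}.
Only M4 stuck-at-0 is consistent with every test.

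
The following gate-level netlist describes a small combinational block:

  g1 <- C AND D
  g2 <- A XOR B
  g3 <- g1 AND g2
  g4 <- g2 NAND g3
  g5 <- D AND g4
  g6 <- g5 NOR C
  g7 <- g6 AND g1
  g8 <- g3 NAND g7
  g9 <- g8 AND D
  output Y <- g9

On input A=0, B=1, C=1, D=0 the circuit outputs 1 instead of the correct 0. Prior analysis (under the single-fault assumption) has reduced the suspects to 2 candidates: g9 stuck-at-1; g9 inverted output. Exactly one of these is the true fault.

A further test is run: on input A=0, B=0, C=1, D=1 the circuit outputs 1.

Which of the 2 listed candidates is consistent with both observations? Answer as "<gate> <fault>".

g9 stuck-at-1

Evaluate each candidate on input A=0, B=0, C=1, D=1:
  g9 stuck-at-1: g1=1, g2=0, g3=0, g4=1, g5=1, g6=0, g7=0, g8=1, g9=1 [stuck-at-1] → 1 — matches
  g9 inverted output: g1=1, g2=0, g3=0, g4=1, g5=1, g6=0, g7=0, g8=1, g9=0 [inverted output] → 0 — eliminated
Only g9 stuck-at-1 reproduces the observed 1.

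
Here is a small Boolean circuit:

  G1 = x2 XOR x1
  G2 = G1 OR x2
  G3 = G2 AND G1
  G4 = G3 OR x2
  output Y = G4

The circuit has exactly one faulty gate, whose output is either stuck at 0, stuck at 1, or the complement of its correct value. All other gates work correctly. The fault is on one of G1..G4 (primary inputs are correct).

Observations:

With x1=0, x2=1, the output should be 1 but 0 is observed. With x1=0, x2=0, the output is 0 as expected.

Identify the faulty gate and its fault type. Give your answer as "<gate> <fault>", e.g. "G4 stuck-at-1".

Fault-free values for test 1 (x1=0, x2=1): G1=1, G2=1, G3=1, G4=1, giving Y=1. Observed 0.
Test 1: faults giving observed 0 are {G4 stuck-at-0, G4 inverted output}.
Test 2 (x1=0, x2=0): fault-free G1=0, G2=0, G3=0, G4=0 → 0; observed 0. Eliminates G4 inverted output.
Only G4 stuck-at-0 is consistent with every test.

G4 stuck-at-0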